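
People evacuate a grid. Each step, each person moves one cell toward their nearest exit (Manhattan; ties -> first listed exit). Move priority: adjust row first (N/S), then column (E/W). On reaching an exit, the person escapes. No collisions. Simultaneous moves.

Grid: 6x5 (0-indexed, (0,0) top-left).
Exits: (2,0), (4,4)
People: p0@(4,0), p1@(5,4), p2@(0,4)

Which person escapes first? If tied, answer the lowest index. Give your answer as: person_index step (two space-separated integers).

Answer: 1 1

Derivation:
Step 1: p0:(4,0)->(3,0) | p1:(5,4)->(4,4)->EXIT | p2:(0,4)->(1,4)
Step 2: p0:(3,0)->(2,0)->EXIT | p1:escaped | p2:(1,4)->(2,4)
Step 3: p0:escaped | p1:escaped | p2:(2,4)->(3,4)
Step 4: p0:escaped | p1:escaped | p2:(3,4)->(4,4)->EXIT
Exit steps: [2, 1, 4]
First to escape: p1 at step 1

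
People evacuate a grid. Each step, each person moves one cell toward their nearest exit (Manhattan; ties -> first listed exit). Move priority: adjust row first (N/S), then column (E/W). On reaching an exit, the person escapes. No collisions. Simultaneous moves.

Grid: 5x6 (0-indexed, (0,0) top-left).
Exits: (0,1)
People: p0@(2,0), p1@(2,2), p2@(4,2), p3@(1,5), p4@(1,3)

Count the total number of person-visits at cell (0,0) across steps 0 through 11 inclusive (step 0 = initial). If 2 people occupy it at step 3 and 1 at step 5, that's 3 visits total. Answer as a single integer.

Step 0: p0@(2,0) p1@(2,2) p2@(4,2) p3@(1,5) p4@(1,3) -> at (0,0): 0 [-], cum=0
Step 1: p0@(1,0) p1@(1,2) p2@(3,2) p3@(0,5) p4@(0,3) -> at (0,0): 0 [-], cum=0
Step 2: p0@(0,0) p1@(0,2) p2@(2,2) p3@(0,4) p4@(0,2) -> at (0,0): 1 [p0], cum=1
Step 3: p0@ESC p1@ESC p2@(1,2) p3@(0,3) p4@ESC -> at (0,0): 0 [-], cum=1
Step 4: p0@ESC p1@ESC p2@(0,2) p3@(0,2) p4@ESC -> at (0,0): 0 [-], cum=1
Step 5: p0@ESC p1@ESC p2@ESC p3@ESC p4@ESC -> at (0,0): 0 [-], cum=1
Total visits = 1

Answer: 1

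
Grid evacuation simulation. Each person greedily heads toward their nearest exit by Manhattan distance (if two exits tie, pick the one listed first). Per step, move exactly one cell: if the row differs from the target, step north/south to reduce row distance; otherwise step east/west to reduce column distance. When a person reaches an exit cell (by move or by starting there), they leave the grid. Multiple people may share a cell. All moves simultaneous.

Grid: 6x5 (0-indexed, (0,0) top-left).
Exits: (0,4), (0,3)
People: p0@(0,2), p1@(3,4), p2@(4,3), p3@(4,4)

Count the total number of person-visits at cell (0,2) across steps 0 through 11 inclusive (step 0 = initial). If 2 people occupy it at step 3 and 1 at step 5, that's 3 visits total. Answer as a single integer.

Answer: 1

Derivation:
Step 0: p0@(0,2) p1@(3,4) p2@(4,3) p3@(4,4) -> at (0,2): 1 [p0], cum=1
Step 1: p0@ESC p1@(2,4) p2@(3,3) p3@(3,4) -> at (0,2): 0 [-], cum=1
Step 2: p0@ESC p1@(1,4) p2@(2,3) p3@(2,4) -> at (0,2): 0 [-], cum=1
Step 3: p0@ESC p1@ESC p2@(1,3) p3@(1,4) -> at (0,2): 0 [-], cum=1
Step 4: p0@ESC p1@ESC p2@ESC p3@ESC -> at (0,2): 0 [-], cum=1
Total visits = 1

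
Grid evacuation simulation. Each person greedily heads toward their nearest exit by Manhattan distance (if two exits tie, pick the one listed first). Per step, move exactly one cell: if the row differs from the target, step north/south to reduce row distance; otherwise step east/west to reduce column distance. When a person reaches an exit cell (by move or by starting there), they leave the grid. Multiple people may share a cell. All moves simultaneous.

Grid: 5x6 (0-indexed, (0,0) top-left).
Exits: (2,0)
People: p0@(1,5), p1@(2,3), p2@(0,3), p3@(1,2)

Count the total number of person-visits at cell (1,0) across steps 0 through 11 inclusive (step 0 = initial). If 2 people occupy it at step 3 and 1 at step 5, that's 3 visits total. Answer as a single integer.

Step 0: p0@(1,5) p1@(2,3) p2@(0,3) p3@(1,2) -> at (1,0): 0 [-], cum=0
Step 1: p0@(2,5) p1@(2,2) p2@(1,3) p3@(2,2) -> at (1,0): 0 [-], cum=0
Step 2: p0@(2,4) p1@(2,1) p2@(2,3) p3@(2,1) -> at (1,0): 0 [-], cum=0
Step 3: p0@(2,3) p1@ESC p2@(2,2) p3@ESC -> at (1,0): 0 [-], cum=0
Step 4: p0@(2,2) p1@ESC p2@(2,1) p3@ESC -> at (1,0): 0 [-], cum=0
Step 5: p0@(2,1) p1@ESC p2@ESC p3@ESC -> at (1,0): 0 [-], cum=0
Step 6: p0@ESC p1@ESC p2@ESC p3@ESC -> at (1,0): 0 [-], cum=0
Total visits = 0

Answer: 0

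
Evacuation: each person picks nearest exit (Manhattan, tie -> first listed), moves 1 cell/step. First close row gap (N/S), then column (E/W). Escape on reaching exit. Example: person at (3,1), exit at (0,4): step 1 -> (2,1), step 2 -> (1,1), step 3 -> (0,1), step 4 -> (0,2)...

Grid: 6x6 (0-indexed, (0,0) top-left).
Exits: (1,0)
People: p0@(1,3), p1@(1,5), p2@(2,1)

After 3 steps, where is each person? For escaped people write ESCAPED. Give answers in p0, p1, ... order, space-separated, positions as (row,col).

Step 1: p0:(1,3)->(1,2) | p1:(1,5)->(1,4) | p2:(2,1)->(1,1)
Step 2: p0:(1,2)->(1,1) | p1:(1,4)->(1,3) | p2:(1,1)->(1,0)->EXIT
Step 3: p0:(1,1)->(1,0)->EXIT | p1:(1,3)->(1,2) | p2:escaped

ESCAPED (1,2) ESCAPED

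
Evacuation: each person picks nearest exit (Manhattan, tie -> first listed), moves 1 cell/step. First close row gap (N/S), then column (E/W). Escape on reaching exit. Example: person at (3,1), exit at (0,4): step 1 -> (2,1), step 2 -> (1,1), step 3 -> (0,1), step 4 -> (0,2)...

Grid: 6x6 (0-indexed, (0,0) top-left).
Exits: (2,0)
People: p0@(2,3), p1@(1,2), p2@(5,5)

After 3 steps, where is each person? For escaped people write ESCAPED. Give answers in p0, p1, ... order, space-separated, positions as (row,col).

Step 1: p0:(2,3)->(2,2) | p1:(1,2)->(2,2) | p2:(5,5)->(4,5)
Step 2: p0:(2,2)->(2,1) | p1:(2,2)->(2,1) | p2:(4,5)->(3,5)
Step 3: p0:(2,1)->(2,0)->EXIT | p1:(2,1)->(2,0)->EXIT | p2:(3,5)->(2,5)

ESCAPED ESCAPED (2,5)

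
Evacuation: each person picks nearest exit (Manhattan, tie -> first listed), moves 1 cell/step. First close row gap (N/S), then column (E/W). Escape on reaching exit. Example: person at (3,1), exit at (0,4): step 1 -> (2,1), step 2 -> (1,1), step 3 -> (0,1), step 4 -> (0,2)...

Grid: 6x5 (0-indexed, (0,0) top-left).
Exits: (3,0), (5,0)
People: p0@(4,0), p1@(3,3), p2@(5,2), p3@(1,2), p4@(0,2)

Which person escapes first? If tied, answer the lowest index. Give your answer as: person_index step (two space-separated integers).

Step 1: p0:(4,0)->(3,0)->EXIT | p1:(3,3)->(3,2) | p2:(5,2)->(5,1) | p3:(1,2)->(2,2) | p4:(0,2)->(1,2)
Step 2: p0:escaped | p1:(3,2)->(3,1) | p2:(5,1)->(5,0)->EXIT | p3:(2,2)->(3,2) | p4:(1,2)->(2,2)
Step 3: p0:escaped | p1:(3,1)->(3,0)->EXIT | p2:escaped | p3:(3,2)->(3,1) | p4:(2,2)->(3,2)
Step 4: p0:escaped | p1:escaped | p2:escaped | p3:(3,1)->(3,0)->EXIT | p4:(3,2)->(3,1)
Step 5: p0:escaped | p1:escaped | p2:escaped | p3:escaped | p4:(3,1)->(3,0)->EXIT
Exit steps: [1, 3, 2, 4, 5]
First to escape: p0 at step 1

Answer: 0 1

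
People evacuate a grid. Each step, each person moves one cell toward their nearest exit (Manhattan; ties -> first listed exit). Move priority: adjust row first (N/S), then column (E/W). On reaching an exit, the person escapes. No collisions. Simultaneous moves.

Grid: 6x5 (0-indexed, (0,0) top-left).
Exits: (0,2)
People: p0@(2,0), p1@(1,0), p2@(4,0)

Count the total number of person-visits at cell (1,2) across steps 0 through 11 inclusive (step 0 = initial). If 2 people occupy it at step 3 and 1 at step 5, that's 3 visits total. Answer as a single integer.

Step 0: p0@(2,0) p1@(1,0) p2@(4,0) -> at (1,2): 0 [-], cum=0
Step 1: p0@(1,0) p1@(0,0) p2@(3,0) -> at (1,2): 0 [-], cum=0
Step 2: p0@(0,0) p1@(0,1) p2@(2,0) -> at (1,2): 0 [-], cum=0
Step 3: p0@(0,1) p1@ESC p2@(1,0) -> at (1,2): 0 [-], cum=0
Step 4: p0@ESC p1@ESC p2@(0,0) -> at (1,2): 0 [-], cum=0
Step 5: p0@ESC p1@ESC p2@(0,1) -> at (1,2): 0 [-], cum=0
Step 6: p0@ESC p1@ESC p2@ESC -> at (1,2): 0 [-], cum=0
Total visits = 0

Answer: 0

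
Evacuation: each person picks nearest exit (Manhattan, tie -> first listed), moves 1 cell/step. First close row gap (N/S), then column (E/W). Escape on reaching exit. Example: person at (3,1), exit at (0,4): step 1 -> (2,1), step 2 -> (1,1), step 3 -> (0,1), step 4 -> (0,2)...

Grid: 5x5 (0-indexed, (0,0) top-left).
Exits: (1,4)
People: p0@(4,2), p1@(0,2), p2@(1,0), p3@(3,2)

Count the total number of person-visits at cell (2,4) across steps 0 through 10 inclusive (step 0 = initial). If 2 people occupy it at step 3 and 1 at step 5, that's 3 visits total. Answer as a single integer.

Step 0: p0@(4,2) p1@(0,2) p2@(1,0) p3@(3,2) -> at (2,4): 0 [-], cum=0
Step 1: p0@(3,2) p1@(1,2) p2@(1,1) p3@(2,2) -> at (2,4): 0 [-], cum=0
Step 2: p0@(2,2) p1@(1,3) p2@(1,2) p3@(1,2) -> at (2,4): 0 [-], cum=0
Step 3: p0@(1,2) p1@ESC p2@(1,3) p3@(1,3) -> at (2,4): 0 [-], cum=0
Step 4: p0@(1,3) p1@ESC p2@ESC p3@ESC -> at (2,4): 0 [-], cum=0
Step 5: p0@ESC p1@ESC p2@ESC p3@ESC -> at (2,4): 0 [-], cum=0
Total visits = 0

Answer: 0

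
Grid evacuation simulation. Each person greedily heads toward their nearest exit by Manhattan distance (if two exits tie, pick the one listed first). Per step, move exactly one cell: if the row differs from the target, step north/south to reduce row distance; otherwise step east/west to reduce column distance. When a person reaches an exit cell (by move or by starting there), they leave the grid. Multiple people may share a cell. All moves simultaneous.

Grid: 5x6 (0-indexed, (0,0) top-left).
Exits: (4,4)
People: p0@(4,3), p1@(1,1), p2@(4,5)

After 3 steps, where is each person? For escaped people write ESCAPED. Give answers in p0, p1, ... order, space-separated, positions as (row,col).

Step 1: p0:(4,3)->(4,4)->EXIT | p1:(1,1)->(2,1) | p2:(4,5)->(4,4)->EXIT
Step 2: p0:escaped | p1:(2,1)->(3,1) | p2:escaped
Step 3: p0:escaped | p1:(3,1)->(4,1) | p2:escaped

ESCAPED (4,1) ESCAPED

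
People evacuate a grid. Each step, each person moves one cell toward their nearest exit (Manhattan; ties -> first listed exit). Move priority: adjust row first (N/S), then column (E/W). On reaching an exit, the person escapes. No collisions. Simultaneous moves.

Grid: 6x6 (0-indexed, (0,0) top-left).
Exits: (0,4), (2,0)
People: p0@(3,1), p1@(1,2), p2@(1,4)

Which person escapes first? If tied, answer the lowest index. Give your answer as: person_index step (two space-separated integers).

Step 1: p0:(3,1)->(2,1) | p1:(1,2)->(0,2) | p2:(1,4)->(0,4)->EXIT
Step 2: p0:(2,1)->(2,0)->EXIT | p1:(0,2)->(0,3) | p2:escaped
Step 3: p0:escaped | p1:(0,3)->(0,4)->EXIT | p2:escaped
Exit steps: [2, 3, 1]
First to escape: p2 at step 1

Answer: 2 1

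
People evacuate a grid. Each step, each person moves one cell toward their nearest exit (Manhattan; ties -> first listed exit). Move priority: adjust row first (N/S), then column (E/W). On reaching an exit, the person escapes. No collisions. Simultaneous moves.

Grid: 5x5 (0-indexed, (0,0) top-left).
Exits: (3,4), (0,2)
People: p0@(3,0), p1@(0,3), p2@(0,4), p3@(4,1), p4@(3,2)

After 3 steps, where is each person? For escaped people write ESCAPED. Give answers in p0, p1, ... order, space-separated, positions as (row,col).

Step 1: p0:(3,0)->(3,1) | p1:(0,3)->(0,2)->EXIT | p2:(0,4)->(0,3) | p3:(4,1)->(3,1) | p4:(3,2)->(3,3)
Step 2: p0:(3,1)->(3,2) | p1:escaped | p2:(0,3)->(0,2)->EXIT | p3:(3,1)->(3,2) | p4:(3,3)->(3,4)->EXIT
Step 3: p0:(3,2)->(3,3) | p1:escaped | p2:escaped | p3:(3,2)->(3,3) | p4:escaped

(3,3) ESCAPED ESCAPED (3,3) ESCAPED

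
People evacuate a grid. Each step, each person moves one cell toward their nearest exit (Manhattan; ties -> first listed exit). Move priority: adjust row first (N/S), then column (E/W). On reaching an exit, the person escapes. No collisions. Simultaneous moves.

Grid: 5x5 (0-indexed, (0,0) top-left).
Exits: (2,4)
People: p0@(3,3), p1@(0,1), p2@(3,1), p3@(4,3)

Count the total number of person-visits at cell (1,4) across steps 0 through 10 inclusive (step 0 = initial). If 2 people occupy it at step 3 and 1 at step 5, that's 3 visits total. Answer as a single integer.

Answer: 0

Derivation:
Step 0: p0@(3,3) p1@(0,1) p2@(3,1) p3@(4,3) -> at (1,4): 0 [-], cum=0
Step 1: p0@(2,3) p1@(1,1) p2@(2,1) p3@(3,3) -> at (1,4): 0 [-], cum=0
Step 2: p0@ESC p1@(2,1) p2@(2,2) p3@(2,3) -> at (1,4): 0 [-], cum=0
Step 3: p0@ESC p1@(2,2) p2@(2,3) p3@ESC -> at (1,4): 0 [-], cum=0
Step 4: p0@ESC p1@(2,3) p2@ESC p3@ESC -> at (1,4): 0 [-], cum=0
Step 5: p0@ESC p1@ESC p2@ESC p3@ESC -> at (1,4): 0 [-], cum=0
Total visits = 0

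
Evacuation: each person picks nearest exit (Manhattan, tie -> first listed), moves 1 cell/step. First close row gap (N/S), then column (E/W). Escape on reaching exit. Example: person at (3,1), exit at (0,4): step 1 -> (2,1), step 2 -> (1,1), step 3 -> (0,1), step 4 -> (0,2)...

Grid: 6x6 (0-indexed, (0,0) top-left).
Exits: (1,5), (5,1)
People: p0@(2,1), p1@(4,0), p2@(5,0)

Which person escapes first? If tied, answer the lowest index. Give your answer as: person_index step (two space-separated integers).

Step 1: p0:(2,1)->(3,1) | p1:(4,0)->(5,0) | p2:(5,0)->(5,1)->EXIT
Step 2: p0:(3,1)->(4,1) | p1:(5,0)->(5,1)->EXIT | p2:escaped
Step 3: p0:(4,1)->(5,1)->EXIT | p1:escaped | p2:escaped
Exit steps: [3, 2, 1]
First to escape: p2 at step 1

Answer: 2 1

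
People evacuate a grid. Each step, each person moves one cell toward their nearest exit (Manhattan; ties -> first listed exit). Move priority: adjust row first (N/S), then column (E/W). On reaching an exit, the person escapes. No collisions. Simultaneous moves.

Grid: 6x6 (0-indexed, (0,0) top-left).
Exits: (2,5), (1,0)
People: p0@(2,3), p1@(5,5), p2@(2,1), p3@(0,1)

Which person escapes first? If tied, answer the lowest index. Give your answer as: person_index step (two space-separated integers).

Answer: 0 2

Derivation:
Step 1: p0:(2,3)->(2,4) | p1:(5,5)->(4,5) | p2:(2,1)->(1,1) | p3:(0,1)->(1,1)
Step 2: p0:(2,4)->(2,5)->EXIT | p1:(4,5)->(3,5) | p2:(1,1)->(1,0)->EXIT | p3:(1,1)->(1,0)->EXIT
Step 3: p0:escaped | p1:(3,5)->(2,5)->EXIT | p2:escaped | p3:escaped
Exit steps: [2, 3, 2, 2]
First to escape: p0 at step 2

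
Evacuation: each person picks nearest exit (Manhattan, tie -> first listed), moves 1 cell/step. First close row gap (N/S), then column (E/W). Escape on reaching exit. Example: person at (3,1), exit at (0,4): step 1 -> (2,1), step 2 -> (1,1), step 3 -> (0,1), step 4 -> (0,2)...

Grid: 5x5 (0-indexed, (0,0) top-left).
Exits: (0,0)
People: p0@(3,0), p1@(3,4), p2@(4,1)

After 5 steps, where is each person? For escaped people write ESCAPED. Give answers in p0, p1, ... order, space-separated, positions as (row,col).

Step 1: p0:(3,0)->(2,0) | p1:(3,4)->(2,4) | p2:(4,1)->(3,1)
Step 2: p0:(2,0)->(1,0) | p1:(2,4)->(1,4) | p2:(3,1)->(2,1)
Step 3: p0:(1,0)->(0,0)->EXIT | p1:(1,4)->(0,4) | p2:(2,1)->(1,1)
Step 4: p0:escaped | p1:(0,4)->(0,3) | p2:(1,1)->(0,1)
Step 5: p0:escaped | p1:(0,3)->(0,2) | p2:(0,1)->(0,0)->EXIT

ESCAPED (0,2) ESCAPED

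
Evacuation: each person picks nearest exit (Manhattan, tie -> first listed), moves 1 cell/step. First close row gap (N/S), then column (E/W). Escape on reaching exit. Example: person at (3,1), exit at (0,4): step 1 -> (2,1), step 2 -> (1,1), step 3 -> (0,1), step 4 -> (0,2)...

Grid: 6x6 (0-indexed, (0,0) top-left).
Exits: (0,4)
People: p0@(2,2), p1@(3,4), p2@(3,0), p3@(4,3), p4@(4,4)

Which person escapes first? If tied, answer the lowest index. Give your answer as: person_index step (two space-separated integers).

Answer: 1 3

Derivation:
Step 1: p0:(2,2)->(1,2) | p1:(3,4)->(2,4) | p2:(3,0)->(2,0) | p3:(4,3)->(3,3) | p4:(4,4)->(3,4)
Step 2: p0:(1,2)->(0,2) | p1:(2,4)->(1,4) | p2:(2,0)->(1,0) | p3:(3,3)->(2,3) | p4:(3,4)->(2,4)
Step 3: p0:(0,2)->(0,3) | p1:(1,4)->(0,4)->EXIT | p2:(1,0)->(0,0) | p3:(2,3)->(1,3) | p4:(2,4)->(1,4)
Step 4: p0:(0,3)->(0,4)->EXIT | p1:escaped | p2:(0,0)->(0,1) | p3:(1,3)->(0,3) | p4:(1,4)->(0,4)->EXIT
Step 5: p0:escaped | p1:escaped | p2:(0,1)->(0,2) | p3:(0,3)->(0,4)->EXIT | p4:escaped
Step 6: p0:escaped | p1:escaped | p2:(0,2)->(0,3) | p3:escaped | p4:escaped
Step 7: p0:escaped | p1:escaped | p2:(0,3)->(0,4)->EXIT | p3:escaped | p4:escaped
Exit steps: [4, 3, 7, 5, 4]
First to escape: p1 at step 3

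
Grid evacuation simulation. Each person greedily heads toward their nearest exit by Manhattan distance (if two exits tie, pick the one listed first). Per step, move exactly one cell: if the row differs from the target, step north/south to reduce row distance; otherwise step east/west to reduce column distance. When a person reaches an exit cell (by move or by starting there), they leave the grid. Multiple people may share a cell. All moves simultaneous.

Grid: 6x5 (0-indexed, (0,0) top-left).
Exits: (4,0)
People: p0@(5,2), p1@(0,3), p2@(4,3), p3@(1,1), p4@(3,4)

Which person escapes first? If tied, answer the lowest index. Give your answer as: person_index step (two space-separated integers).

Answer: 0 3

Derivation:
Step 1: p0:(5,2)->(4,2) | p1:(0,3)->(1,3) | p2:(4,3)->(4,2) | p3:(1,1)->(2,1) | p4:(3,4)->(4,4)
Step 2: p0:(4,2)->(4,1) | p1:(1,3)->(2,3) | p2:(4,2)->(4,1) | p3:(2,1)->(3,1) | p4:(4,4)->(4,3)
Step 3: p0:(4,1)->(4,0)->EXIT | p1:(2,3)->(3,3) | p2:(4,1)->(4,0)->EXIT | p3:(3,1)->(4,1) | p4:(4,3)->(4,2)
Step 4: p0:escaped | p1:(3,3)->(4,3) | p2:escaped | p3:(4,1)->(4,0)->EXIT | p4:(4,2)->(4,1)
Step 5: p0:escaped | p1:(4,3)->(4,2) | p2:escaped | p3:escaped | p4:(4,1)->(4,0)->EXIT
Step 6: p0:escaped | p1:(4,2)->(4,1) | p2:escaped | p3:escaped | p4:escaped
Step 7: p0:escaped | p1:(4,1)->(4,0)->EXIT | p2:escaped | p3:escaped | p4:escaped
Exit steps: [3, 7, 3, 4, 5]
First to escape: p0 at step 3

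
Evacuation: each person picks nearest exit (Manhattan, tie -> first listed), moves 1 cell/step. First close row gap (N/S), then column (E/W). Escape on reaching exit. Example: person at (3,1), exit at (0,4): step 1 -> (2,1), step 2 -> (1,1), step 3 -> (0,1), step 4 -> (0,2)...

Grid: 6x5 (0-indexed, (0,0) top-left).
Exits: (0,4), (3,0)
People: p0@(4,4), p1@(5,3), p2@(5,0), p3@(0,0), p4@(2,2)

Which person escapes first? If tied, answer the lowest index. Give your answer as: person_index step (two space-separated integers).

Answer: 2 2

Derivation:
Step 1: p0:(4,4)->(3,4) | p1:(5,3)->(4,3) | p2:(5,0)->(4,0) | p3:(0,0)->(1,0) | p4:(2,2)->(3,2)
Step 2: p0:(3,4)->(2,4) | p1:(4,3)->(3,3) | p2:(4,0)->(3,0)->EXIT | p3:(1,0)->(2,0) | p4:(3,2)->(3,1)
Step 3: p0:(2,4)->(1,4) | p1:(3,3)->(3,2) | p2:escaped | p3:(2,0)->(3,0)->EXIT | p4:(3,1)->(3,0)->EXIT
Step 4: p0:(1,4)->(0,4)->EXIT | p1:(3,2)->(3,1) | p2:escaped | p3:escaped | p4:escaped
Step 5: p0:escaped | p1:(3,1)->(3,0)->EXIT | p2:escaped | p3:escaped | p4:escaped
Exit steps: [4, 5, 2, 3, 3]
First to escape: p2 at step 2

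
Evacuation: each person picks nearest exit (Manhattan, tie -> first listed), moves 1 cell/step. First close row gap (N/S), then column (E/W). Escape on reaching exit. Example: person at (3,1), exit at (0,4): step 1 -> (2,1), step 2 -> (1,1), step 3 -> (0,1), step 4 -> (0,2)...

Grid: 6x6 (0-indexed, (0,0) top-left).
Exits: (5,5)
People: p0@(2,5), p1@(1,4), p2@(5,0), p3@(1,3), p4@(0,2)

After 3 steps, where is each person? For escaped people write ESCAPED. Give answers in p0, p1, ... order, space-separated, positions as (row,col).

Step 1: p0:(2,5)->(3,5) | p1:(1,4)->(2,4) | p2:(5,0)->(5,1) | p3:(1,3)->(2,3) | p4:(0,2)->(1,2)
Step 2: p0:(3,5)->(4,5) | p1:(2,4)->(3,4) | p2:(5,1)->(5,2) | p3:(2,3)->(3,3) | p4:(1,2)->(2,2)
Step 3: p0:(4,5)->(5,5)->EXIT | p1:(3,4)->(4,4) | p2:(5,2)->(5,3) | p3:(3,3)->(4,3) | p4:(2,2)->(3,2)

ESCAPED (4,4) (5,3) (4,3) (3,2)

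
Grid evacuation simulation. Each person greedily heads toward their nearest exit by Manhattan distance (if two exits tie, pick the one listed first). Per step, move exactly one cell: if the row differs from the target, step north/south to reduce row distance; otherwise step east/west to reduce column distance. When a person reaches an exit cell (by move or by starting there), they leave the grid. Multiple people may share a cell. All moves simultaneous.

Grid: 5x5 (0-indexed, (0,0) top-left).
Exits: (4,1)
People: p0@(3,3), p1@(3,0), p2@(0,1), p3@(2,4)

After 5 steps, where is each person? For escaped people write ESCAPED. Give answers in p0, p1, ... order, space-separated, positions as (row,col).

Step 1: p0:(3,3)->(4,3) | p1:(3,0)->(4,0) | p2:(0,1)->(1,1) | p3:(2,4)->(3,4)
Step 2: p0:(4,3)->(4,2) | p1:(4,0)->(4,1)->EXIT | p2:(1,1)->(2,1) | p3:(3,4)->(4,4)
Step 3: p0:(4,2)->(4,1)->EXIT | p1:escaped | p2:(2,1)->(3,1) | p3:(4,4)->(4,3)
Step 4: p0:escaped | p1:escaped | p2:(3,1)->(4,1)->EXIT | p3:(4,3)->(4,2)
Step 5: p0:escaped | p1:escaped | p2:escaped | p3:(4,2)->(4,1)->EXIT

ESCAPED ESCAPED ESCAPED ESCAPED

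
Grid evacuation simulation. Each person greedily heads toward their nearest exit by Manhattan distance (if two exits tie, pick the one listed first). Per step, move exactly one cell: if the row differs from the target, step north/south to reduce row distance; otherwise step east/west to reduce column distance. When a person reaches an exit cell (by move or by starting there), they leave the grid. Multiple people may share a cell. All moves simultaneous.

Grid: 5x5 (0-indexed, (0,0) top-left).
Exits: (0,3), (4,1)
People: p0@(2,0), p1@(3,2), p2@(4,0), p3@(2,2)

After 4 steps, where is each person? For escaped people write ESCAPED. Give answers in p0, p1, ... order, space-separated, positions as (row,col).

Step 1: p0:(2,0)->(3,0) | p1:(3,2)->(4,2) | p2:(4,0)->(4,1)->EXIT | p3:(2,2)->(1,2)
Step 2: p0:(3,0)->(4,0) | p1:(4,2)->(4,1)->EXIT | p2:escaped | p3:(1,2)->(0,2)
Step 3: p0:(4,0)->(4,1)->EXIT | p1:escaped | p2:escaped | p3:(0,2)->(0,3)->EXIT

ESCAPED ESCAPED ESCAPED ESCAPED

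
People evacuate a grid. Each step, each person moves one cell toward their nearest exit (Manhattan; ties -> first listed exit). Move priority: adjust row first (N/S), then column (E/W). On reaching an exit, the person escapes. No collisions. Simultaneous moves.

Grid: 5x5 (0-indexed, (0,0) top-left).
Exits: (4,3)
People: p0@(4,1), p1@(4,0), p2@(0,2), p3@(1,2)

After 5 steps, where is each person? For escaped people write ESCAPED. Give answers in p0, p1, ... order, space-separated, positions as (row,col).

Step 1: p0:(4,1)->(4,2) | p1:(4,0)->(4,1) | p2:(0,2)->(1,2) | p3:(1,2)->(2,2)
Step 2: p0:(4,2)->(4,3)->EXIT | p1:(4,1)->(4,2) | p2:(1,2)->(2,2) | p3:(2,2)->(3,2)
Step 3: p0:escaped | p1:(4,2)->(4,3)->EXIT | p2:(2,2)->(3,2) | p3:(3,2)->(4,2)
Step 4: p0:escaped | p1:escaped | p2:(3,2)->(4,2) | p3:(4,2)->(4,3)->EXIT
Step 5: p0:escaped | p1:escaped | p2:(4,2)->(4,3)->EXIT | p3:escaped

ESCAPED ESCAPED ESCAPED ESCAPED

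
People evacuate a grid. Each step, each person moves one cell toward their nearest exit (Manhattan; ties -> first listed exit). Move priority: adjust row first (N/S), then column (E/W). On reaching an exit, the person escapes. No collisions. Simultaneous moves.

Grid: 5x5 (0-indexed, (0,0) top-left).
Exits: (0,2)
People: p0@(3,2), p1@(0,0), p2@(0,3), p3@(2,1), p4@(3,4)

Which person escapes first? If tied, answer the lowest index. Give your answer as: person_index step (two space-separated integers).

Step 1: p0:(3,2)->(2,2) | p1:(0,0)->(0,1) | p2:(0,3)->(0,2)->EXIT | p3:(2,1)->(1,1) | p4:(3,4)->(2,4)
Step 2: p0:(2,2)->(1,2) | p1:(0,1)->(0,2)->EXIT | p2:escaped | p3:(1,1)->(0,1) | p4:(2,4)->(1,4)
Step 3: p0:(1,2)->(0,2)->EXIT | p1:escaped | p2:escaped | p3:(0,1)->(0,2)->EXIT | p4:(1,4)->(0,4)
Step 4: p0:escaped | p1:escaped | p2:escaped | p3:escaped | p4:(0,4)->(0,3)
Step 5: p0:escaped | p1:escaped | p2:escaped | p3:escaped | p4:(0,3)->(0,2)->EXIT
Exit steps: [3, 2, 1, 3, 5]
First to escape: p2 at step 1

Answer: 2 1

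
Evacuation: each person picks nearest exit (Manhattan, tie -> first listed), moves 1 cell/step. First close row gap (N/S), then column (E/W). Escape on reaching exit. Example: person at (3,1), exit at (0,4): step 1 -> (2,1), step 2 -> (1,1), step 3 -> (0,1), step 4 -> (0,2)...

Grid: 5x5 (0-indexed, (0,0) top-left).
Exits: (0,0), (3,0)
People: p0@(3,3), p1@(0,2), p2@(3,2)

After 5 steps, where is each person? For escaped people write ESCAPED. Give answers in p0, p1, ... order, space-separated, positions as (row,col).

Step 1: p0:(3,3)->(3,2) | p1:(0,2)->(0,1) | p2:(3,2)->(3,1)
Step 2: p0:(3,2)->(3,1) | p1:(0,1)->(0,0)->EXIT | p2:(3,1)->(3,0)->EXIT
Step 3: p0:(3,1)->(3,0)->EXIT | p1:escaped | p2:escaped

ESCAPED ESCAPED ESCAPED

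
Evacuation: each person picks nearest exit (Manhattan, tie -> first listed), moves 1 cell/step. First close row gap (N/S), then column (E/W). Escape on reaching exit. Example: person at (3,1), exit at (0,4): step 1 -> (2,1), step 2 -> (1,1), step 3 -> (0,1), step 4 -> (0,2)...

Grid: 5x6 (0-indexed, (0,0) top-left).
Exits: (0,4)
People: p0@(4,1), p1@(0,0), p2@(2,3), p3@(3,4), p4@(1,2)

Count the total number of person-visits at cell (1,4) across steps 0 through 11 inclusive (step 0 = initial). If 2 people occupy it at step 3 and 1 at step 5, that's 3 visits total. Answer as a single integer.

Step 0: p0@(4,1) p1@(0,0) p2@(2,3) p3@(3,4) p4@(1,2) -> at (1,4): 0 [-], cum=0
Step 1: p0@(3,1) p1@(0,1) p2@(1,3) p3@(2,4) p4@(0,2) -> at (1,4): 0 [-], cum=0
Step 2: p0@(2,1) p1@(0,2) p2@(0,3) p3@(1,4) p4@(0,3) -> at (1,4): 1 [p3], cum=1
Step 3: p0@(1,1) p1@(0,3) p2@ESC p3@ESC p4@ESC -> at (1,4): 0 [-], cum=1
Step 4: p0@(0,1) p1@ESC p2@ESC p3@ESC p4@ESC -> at (1,4): 0 [-], cum=1
Step 5: p0@(0,2) p1@ESC p2@ESC p3@ESC p4@ESC -> at (1,4): 0 [-], cum=1
Step 6: p0@(0,3) p1@ESC p2@ESC p3@ESC p4@ESC -> at (1,4): 0 [-], cum=1
Step 7: p0@ESC p1@ESC p2@ESC p3@ESC p4@ESC -> at (1,4): 0 [-], cum=1
Total visits = 1

Answer: 1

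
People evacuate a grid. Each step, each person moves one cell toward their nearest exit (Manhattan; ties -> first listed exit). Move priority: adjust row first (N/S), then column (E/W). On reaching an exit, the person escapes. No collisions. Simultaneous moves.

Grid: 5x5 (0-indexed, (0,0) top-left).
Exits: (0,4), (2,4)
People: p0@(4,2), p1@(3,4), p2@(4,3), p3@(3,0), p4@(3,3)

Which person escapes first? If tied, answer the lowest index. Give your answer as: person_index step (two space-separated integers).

Answer: 1 1

Derivation:
Step 1: p0:(4,2)->(3,2) | p1:(3,4)->(2,4)->EXIT | p2:(4,3)->(3,3) | p3:(3,0)->(2,0) | p4:(3,3)->(2,3)
Step 2: p0:(3,2)->(2,2) | p1:escaped | p2:(3,3)->(2,3) | p3:(2,0)->(2,1) | p4:(2,3)->(2,4)->EXIT
Step 3: p0:(2,2)->(2,3) | p1:escaped | p2:(2,3)->(2,4)->EXIT | p3:(2,1)->(2,2) | p4:escaped
Step 4: p0:(2,3)->(2,4)->EXIT | p1:escaped | p2:escaped | p3:(2,2)->(2,3) | p4:escaped
Step 5: p0:escaped | p1:escaped | p2:escaped | p3:(2,3)->(2,4)->EXIT | p4:escaped
Exit steps: [4, 1, 3, 5, 2]
First to escape: p1 at step 1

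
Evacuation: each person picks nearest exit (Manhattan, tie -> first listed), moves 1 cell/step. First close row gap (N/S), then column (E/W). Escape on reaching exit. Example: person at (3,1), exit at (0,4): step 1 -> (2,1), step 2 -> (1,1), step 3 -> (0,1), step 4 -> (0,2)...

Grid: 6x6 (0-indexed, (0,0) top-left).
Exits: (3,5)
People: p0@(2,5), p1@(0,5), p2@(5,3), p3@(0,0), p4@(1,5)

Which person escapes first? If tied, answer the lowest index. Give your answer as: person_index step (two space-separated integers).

Answer: 0 1

Derivation:
Step 1: p0:(2,5)->(3,5)->EXIT | p1:(0,5)->(1,5) | p2:(5,3)->(4,3) | p3:(0,0)->(1,0) | p4:(1,5)->(2,5)
Step 2: p0:escaped | p1:(1,5)->(2,5) | p2:(4,3)->(3,3) | p3:(1,0)->(2,0) | p4:(2,5)->(3,5)->EXIT
Step 3: p0:escaped | p1:(2,5)->(3,5)->EXIT | p2:(3,3)->(3,4) | p3:(2,0)->(3,0) | p4:escaped
Step 4: p0:escaped | p1:escaped | p2:(3,4)->(3,5)->EXIT | p3:(3,0)->(3,1) | p4:escaped
Step 5: p0:escaped | p1:escaped | p2:escaped | p3:(3,1)->(3,2) | p4:escaped
Step 6: p0:escaped | p1:escaped | p2:escaped | p3:(3,2)->(3,3) | p4:escaped
Step 7: p0:escaped | p1:escaped | p2:escaped | p3:(3,3)->(3,4) | p4:escaped
Step 8: p0:escaped | p1:escaped | p2:escaped | p3:(3,4)->(3,5)->EXIT | p4:escaped
Exit steps: [1, 3, 4, 8, 2]
First to escape: p0 at step 1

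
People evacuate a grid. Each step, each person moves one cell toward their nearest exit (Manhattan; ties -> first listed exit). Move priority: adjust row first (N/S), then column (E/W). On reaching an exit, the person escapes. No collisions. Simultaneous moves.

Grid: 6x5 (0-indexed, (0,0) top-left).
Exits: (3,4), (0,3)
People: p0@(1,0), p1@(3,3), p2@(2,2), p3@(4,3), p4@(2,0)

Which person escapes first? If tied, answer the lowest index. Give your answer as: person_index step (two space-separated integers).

Answer: 1 1

Derivation:
Step 1: p0:(1,0)->(0,0) | p1:(3,3)->(3,4)->EXIT | p2:(2,2)->(3,2) | p3:(4,3)->(3,3) | p4:(2,0)->(3,0)
Step 2: p0:(0,0)->(0,1) | p1:escaped | p2:(3,2)->(3,3) | p3:(3,3)->(3,4)->EXIT | p4:(3,0)->(3,1)
Step 3: p0:(0,1)->(0,2) | p1:escaped | p2:(3,3)->(3,4)->EXIT | p3:escaped | p4:(3,1)->(3,2)
Step 4: p0:(0,2)->(0,3)->EXIT | p1:escaped | p2:escaped | p3:escaped | p4:(3,2)->(3,3)
Step 5: p0:escaped | p1:escaped | p2:escaped | p3:escaped | p4:(3,3)->(3,4)->EXIT
Exit steps: [4, 1, 3, 2, 5]
First to escape: p1 at step 1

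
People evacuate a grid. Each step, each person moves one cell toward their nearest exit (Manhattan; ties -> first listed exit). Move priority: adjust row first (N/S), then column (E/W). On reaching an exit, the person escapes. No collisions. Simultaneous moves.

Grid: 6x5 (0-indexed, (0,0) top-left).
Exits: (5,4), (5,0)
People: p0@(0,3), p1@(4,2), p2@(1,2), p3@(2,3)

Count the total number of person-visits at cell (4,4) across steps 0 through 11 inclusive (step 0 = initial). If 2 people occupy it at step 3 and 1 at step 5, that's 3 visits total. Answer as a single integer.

Step 0: p0@(0,3) p1@(4,2) p2@(1,2) p3@(2,3) -> at (4,4): 0 [-], cum=0
Step 1: p0@(1,3) p1@(5,2) p2@(2,2) p3@(3,3) -> at (4,4): 0 [-], cum=0
Step 2: p0@(2,3) p1@(5,3) p2@(3,2) p3@(4,3) -> at (4,4): 0 [-], cum=0
Step 3: p0@(3,3) p1@ESC p2@(4,2) p3@(5,3) -> at (4,4): 0 [-], cum=0
Step 4: p0@(4,3) p1@ESC p2@(5,2) p3@ESC -> at (4,4): 0 [-], cum=0
Step 5: p0@(5,3) p1@ESC p2@(5,3) p3@ESC -> at (4,4): 0 [-], cum=0
Step 6: p0@ESC p1@ESC p2@ESC p3@ESC -> at (4,4): 0 [-], cum=0
Total visits = 0

Answer: 0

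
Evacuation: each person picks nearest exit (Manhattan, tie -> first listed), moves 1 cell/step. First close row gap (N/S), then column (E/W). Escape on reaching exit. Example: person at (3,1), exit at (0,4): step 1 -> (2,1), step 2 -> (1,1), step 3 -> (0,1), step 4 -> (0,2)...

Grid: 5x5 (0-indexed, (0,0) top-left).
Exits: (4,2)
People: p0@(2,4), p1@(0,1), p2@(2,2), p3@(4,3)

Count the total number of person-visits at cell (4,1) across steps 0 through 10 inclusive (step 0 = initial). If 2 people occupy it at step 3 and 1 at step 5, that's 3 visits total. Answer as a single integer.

Step 0: p0@(2,4) p1@(0,1) p2@(2,2) p3@(4,3) -> at (4,1): 0 [-], cum=0
Step 1: p0@(3,4) p1@(1,1) p2@(3,2) p3@ESC -> at (4,1): 0 [-], cum=0
Step 2: p0@(4,4) p1@(2,1) p2@ESC p3@ESC -> at (4,1): 0 [-], cum=0
Step 3: p0@(4,3) p1@(3,1) p2@ESC p3@ESC -> at (4,1): 0 [-], cum=0
Step 4: p0@ESC p1@(4,1) p2@ESC p3@ESC -> at (4,1): 1 [p1], cum=1
Step 5: p0@ESC p1@ESC p2@ESC p3@ESC -> at (4,1): 0 [-], cum=1
Total visits = 1

Answer: 1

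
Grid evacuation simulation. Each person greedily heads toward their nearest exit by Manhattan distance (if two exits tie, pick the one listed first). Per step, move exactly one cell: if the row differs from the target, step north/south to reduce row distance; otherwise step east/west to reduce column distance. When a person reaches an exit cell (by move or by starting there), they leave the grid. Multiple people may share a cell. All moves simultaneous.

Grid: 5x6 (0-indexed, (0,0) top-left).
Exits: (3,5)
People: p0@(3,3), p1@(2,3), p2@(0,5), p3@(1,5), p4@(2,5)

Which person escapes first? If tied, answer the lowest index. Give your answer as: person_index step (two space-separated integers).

Step 1: p0:(3,3)->(3,4) | p1:(2,3)->(3,3) | p2:(0,5)->(1,5) | p3:(1,5)->(2,5) | p4:(2,5)->(3,5)->EXIT
Step 2: p0:(3,4)->(3,5)->EXIT | p1:(3,3)->(3,4) | p2:(1,5)->(2,5) | p3:(2,5)->(3,5)->EXIT | p4:escaped
Step 3: p0:escaped | p1:(3,4)->(3,5)->EXIT | p2:(2,5)->(3,5)->EXIT | p3:escaped | p4:escaped
Exit steps: [2, 3, 3, 2, 1]
First to escape: p4 at step 1

Answer: 4 1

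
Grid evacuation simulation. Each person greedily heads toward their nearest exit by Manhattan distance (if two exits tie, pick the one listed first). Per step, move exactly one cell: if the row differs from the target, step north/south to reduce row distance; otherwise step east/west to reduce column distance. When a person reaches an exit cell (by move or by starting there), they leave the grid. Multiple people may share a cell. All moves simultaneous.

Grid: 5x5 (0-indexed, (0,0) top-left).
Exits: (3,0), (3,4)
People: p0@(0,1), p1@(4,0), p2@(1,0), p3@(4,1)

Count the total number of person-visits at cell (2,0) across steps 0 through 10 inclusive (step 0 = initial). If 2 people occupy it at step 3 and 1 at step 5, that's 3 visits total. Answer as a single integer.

Answer: 1

Derivation:
Step 0: p0@(0,1) p1@(4,0) p2@(1,0) p3@(4,1) -> at (2,0): 0 [-], cum=0
Step 1: p0@(1,1) p1@ESC p2@(2,0) p3@(3,1) -> at (2,0): 1 [p2], cum=1
Step 2: p0@(2,1) p1@ESC p2@ESC p3@ESC -> at (2,0): 0 [-], cum=1
Step 3: p0@(3,1) p1@ESC p2@ESC p3@ESC -> at (2,0): 0 [-], cum=1
Step 4: p0@ESC p1@ESC p2@ESC p3@ESC -> at (2,0): 0 [-], cum=1
Total visits = 1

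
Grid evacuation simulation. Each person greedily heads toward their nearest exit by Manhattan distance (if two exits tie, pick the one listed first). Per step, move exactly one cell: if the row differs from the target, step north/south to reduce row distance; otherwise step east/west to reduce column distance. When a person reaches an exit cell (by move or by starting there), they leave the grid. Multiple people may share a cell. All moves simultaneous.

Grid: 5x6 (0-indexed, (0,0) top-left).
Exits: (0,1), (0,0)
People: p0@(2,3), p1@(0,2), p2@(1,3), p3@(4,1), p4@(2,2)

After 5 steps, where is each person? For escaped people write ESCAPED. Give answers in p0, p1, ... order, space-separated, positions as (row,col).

Step 1: p0:(2,3)->(1,3) | p1:(0,2)->(0,1)->EXIT | p2:(1,3)->(0,3) | p3:(4,1)->(3,1) | p4:(2,2)->(1,2)
Step 2: p0:(1,3)->(0,3) | p1:escaped | p2:(0,3)->(0,2) | p3:(3,1)->(2,1) | p4:(1,2)->(0,2)
Step 3: p0:(0,3)->(0,2) | p1:escaped | p2:(0,2)->(0,1)->EXIT | p3:(2,1)->(1,1) | p4:(0,2)->(0,1)->EXIT
Step 4: p0:(0,2)->(0,1)->EXIT | p1:escaped | p2:escaped | p3:(1,1)->(0,1)->EXIT | p4:escaped

ESCAPED ESCAPED ESCAPED ESCAPED ESCAPED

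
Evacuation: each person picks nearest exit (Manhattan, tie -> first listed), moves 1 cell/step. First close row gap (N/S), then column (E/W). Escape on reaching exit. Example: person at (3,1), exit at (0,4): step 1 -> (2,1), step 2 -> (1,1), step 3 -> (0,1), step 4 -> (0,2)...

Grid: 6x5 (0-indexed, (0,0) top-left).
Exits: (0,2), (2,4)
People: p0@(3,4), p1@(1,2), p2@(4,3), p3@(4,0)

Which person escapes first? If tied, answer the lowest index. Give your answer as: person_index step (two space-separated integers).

Answer: 0 1

Derivation:
Step 1: p0:(3,4)->(2,4)->EXIT | p1:(1,2)->(0,2)->EXIT | p2:(4,3)->(3,3) | p3:(4,0)->(3,0)
Step 2: p0:escaped | p1:escaped | p2:(3,3)->(2,3) | p3:(3,0)->(2,0)
Step 3: p0:escaped | p1:escaped | p2:(2,3)->(2,4)->EXIT | p3:(2,0)->(1,0)
Step 4: p0:escaped | p1:escaped | p2:escaped | p3:(1,0)->(0,0)
Step 5: p0:escaped | p1:escaped | p2:escaped | p3:(0,0)->(0,1)
Step 6: p0:escaped | p1:escaped | p2:escaped | p3:(0,1)->(0,2)->EXIT
Exit steps: [1, 1, 3, 6]
First to escape: p0 at step 1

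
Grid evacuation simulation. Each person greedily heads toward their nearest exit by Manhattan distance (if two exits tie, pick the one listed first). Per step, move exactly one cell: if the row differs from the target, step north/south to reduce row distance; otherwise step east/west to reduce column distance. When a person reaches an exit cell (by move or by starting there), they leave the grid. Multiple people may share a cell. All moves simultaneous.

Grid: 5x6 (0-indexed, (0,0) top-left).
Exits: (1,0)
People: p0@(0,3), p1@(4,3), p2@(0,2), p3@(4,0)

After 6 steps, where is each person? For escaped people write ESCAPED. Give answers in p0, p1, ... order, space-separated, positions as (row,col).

Step 1: p0:(0,3)->(1,3) | p1:(4,3)->(3,3) | p2:(0,2)->(1,2) | p3:(4,0)->(3,0)
Step 2: p0:(1,3)->(1,2) | p1:(3,3)->(2,3) | p2:(1,2)->(1,1) | p3:(3,0)->(2,0)
Step 3: p0:(1,2)->(1,1) | p1:(2,3)->(1,3) | p2:(1,1)->(1,0)->EXIT | p3:(2,0)->(1,0)->EXIT
Step 4: p0:(1,1)->(1,0)->EXIT | p1:(1,3)->(1,2) | p2:escaped | p3:escaped
Step 5: p0:escaped | p1:(1,2)->(1,1) | p2:escaped | p3:escaped
Step 6: p0:escaped | p1:(1,1)->(1,0)->EXIT | p2:escaped | p3:escaped

ESCAPED ESCAPED ESCAPED ESCAPED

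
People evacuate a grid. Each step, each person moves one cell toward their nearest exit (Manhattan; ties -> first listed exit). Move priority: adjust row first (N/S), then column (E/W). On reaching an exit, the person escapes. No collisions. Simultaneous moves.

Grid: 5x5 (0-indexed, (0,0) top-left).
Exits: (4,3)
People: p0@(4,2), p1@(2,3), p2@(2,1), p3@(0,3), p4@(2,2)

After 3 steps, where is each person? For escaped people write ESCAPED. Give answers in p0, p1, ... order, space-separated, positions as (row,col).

Step 1: p0:(4,2)->(4,3)->EXIT | p1:(2,3)->(3,3) | p2:(2,1)->(3,1) | p3:(0,3)->(1,3) | p4:(2,2)->(3,2)
Step 2: p0:escaped | p1:(3,3)->(4,3)->EXIT | p2:(3,1)->(4,1) | p3:(1,3)->(2,3) | p4:(3,2)->(4,2)
Step 3: p0:escaped | p1:escaped | p2:(4,1)->(4,2) | p3:(2,3)->(3,3) | p4:(4,2)->(4,3)->EXIT

ESCAPED ESCAPED (4,2) (3,3) ESCAPED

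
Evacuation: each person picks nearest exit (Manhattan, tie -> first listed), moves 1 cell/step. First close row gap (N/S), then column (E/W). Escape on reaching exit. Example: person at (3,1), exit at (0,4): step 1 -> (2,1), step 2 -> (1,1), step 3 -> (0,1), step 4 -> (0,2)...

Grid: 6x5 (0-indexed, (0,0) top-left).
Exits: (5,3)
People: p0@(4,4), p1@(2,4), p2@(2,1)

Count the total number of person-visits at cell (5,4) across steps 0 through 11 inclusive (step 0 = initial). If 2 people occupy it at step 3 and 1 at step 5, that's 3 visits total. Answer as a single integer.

Answer: 2

Derivation:
Step 0: p0@(4,4) p1@(2,4) p2@(2,1) -> at (5,4): 0 [-], cum=0
Step 1: p0@(5,4) p1@(3,4) p2@(3,1) -> at (5,4): 1 [p0], cum=1
Step 2: p0@ESC p1@(4,4) p2@(4,1) -> at (5,4): 0 [-], cum=1
Step 3: p0@ESC p1@(5,4) p2@(5,1) -> at (5,4): 1 [p1], cum=2
Step 4: p0@ESC p1@ESC p2@(5,2) -> at (5,4): 0 [-], cum=2
Step 5: p0@ESC p1@ESC p2@ESC -> at (5,4): 0 [-], cum=2
Total visits = 2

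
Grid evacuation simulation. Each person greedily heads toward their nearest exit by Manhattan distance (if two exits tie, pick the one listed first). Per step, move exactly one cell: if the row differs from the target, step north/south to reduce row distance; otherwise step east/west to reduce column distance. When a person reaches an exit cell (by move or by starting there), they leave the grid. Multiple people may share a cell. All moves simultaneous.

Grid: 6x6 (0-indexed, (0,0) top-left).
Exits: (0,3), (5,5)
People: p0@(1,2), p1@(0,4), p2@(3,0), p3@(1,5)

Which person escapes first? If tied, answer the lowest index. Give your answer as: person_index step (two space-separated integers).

Step 1: p0:(1,2)->(0,2) | p1:(0,4)->(0,3)->EXIT | p2:(3,0)->(2,0) | p3:(1,5)->(0,5)
Step 2: p0:(0,2)->(0,3)->EXIT | p1:escaped | p2:(2,0)->(1,0) | p3:(0,5)->(0,4)
Step 3: p0:escaped | p1:escaped | p2:(1,0)->(0,0) | p3:(0,4)->(0,3)->EXIT
Step 4: p0:escaped | p1:escaped | p2:(0,0)->(0,1) | p3:escaped
Step 5: p0:escaped | p1:escaped | p2:(0,1)->(0,2) | p3:escaped
Step 6: p0:escaped | p1:escaped | p2:(0,2)->(0,3)->EXIT | p3:escaped
Exit steps: [2, 1, 6, 3]
First to escape: p1 at step 1

Answer: 1 1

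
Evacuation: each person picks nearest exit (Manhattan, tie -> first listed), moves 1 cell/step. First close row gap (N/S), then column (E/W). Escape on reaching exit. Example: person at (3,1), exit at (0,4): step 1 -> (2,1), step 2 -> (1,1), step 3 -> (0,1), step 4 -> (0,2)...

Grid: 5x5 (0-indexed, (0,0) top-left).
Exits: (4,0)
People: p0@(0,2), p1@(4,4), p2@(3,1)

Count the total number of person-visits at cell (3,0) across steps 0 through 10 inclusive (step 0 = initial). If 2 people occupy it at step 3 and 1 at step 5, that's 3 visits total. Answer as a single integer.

Answer: 0

Derivation:
Step 0: p0@(0,2) p1@(4,4) p2@(3,1) -> at (3,0): 0 [-], cum=0
Step 1: p0@(1,2) p1@(4,3) p2@(4,1) -> at (3,0): 0 [-], cum=0
Step 2: p0@(2,2) p1@(4,2) p2@ESC -> at (3,0): 0 [-], cum=0
Step 3: p0@(3,2) p1@(4,1) p2@ESC -> at (3,0): 0 [-], cum=0
Step 4: p0@(4,2) p1@ESC p2@ESC -> at (3,0): 0 [-], cum=0
Step 5: p0@(4,1) p1@ESC p2@ESC -> at (3,0): 0 [-], cum=0
Step 6: p0@ESC p1@ESC p2@ESC -> at (3,0): 0 [-], cum=0
Total visits = 0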